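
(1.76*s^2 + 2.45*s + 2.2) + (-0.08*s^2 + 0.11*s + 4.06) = 1.68*s^2 + 2.56*s + 6.26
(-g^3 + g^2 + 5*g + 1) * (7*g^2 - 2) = -7*g^5 + 7*g^4 + 37*g^3 + 5*g^2 - 10*g - 2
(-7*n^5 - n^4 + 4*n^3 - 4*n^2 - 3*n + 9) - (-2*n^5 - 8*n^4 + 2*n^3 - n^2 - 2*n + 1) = -5*n^5 + 7*n^4 + 2*n^3 - 3*n^2 - n + 8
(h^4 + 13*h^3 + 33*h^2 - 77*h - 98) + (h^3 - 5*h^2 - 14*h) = h^4 + 14*h^3 + 28*h^2 - 91*h - 98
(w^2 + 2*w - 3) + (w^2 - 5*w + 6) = 2*w^2 - 3*w + 3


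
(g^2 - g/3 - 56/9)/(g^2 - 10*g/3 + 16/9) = (3*g + 7)/(3*g - 2)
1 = 1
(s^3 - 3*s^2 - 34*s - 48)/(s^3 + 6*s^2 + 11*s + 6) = (s - 8)/(s + 1)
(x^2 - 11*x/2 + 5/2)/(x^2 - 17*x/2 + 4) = (x - 5)/(x - 8)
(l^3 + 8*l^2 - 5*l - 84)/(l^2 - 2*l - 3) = (l^2 + 11*l + 28)/(l + 1)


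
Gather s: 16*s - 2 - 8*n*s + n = n + s*(16 - 8*n) - 2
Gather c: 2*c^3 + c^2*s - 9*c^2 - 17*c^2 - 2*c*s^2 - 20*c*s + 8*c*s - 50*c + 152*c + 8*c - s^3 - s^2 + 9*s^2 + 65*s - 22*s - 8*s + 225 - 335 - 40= 2*c^3 + c^2*(s - 26) + c*(-2*s^2 - 12*s + 110) - s^3 + 8*s^2 + 35*s - 150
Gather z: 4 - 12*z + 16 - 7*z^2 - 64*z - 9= -7*z^2 - 76*z + 11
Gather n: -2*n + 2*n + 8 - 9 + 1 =0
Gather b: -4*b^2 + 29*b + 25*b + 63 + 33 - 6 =-4*b^2 + 54*b + 90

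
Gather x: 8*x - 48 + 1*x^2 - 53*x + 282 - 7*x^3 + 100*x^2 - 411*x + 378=-7*x^3 + 101*x^2 - 456*x + 612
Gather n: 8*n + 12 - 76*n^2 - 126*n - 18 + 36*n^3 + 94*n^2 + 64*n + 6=36*n^3 + 18*n^2 - 54*n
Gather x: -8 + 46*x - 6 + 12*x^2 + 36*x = 12*x^2 + 82*x - 14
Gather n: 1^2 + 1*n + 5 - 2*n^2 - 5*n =-2*n^2 - 4*n + 6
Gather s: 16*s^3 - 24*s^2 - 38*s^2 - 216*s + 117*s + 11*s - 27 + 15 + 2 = 16*s^3 - 62*s^2 - 88*s - 10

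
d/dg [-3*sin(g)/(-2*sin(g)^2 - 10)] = 3*(cos(g)^2 + 4)*cos(g)/(2*(sin(g)^2 + 5)^2)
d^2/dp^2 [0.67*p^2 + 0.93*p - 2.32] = 1.34000000000000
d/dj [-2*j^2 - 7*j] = -4*j - 7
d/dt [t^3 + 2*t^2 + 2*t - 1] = 3*t^2 + 4*t + 2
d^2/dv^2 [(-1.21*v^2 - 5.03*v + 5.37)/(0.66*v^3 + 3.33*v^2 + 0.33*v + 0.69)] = (-1.054152*v^6 - 13.146408*v^5 - 36.678312*v^4 + 89.8455240000001*v^3 + 408.47112*v^2 + 90.078156*v - 22.369212)/(0.287496*v^9 + 4.351644*v^8 + 22.387266*v^7 + 42.179373*v^6 + 20.292525*v^5 + 24.943626*v^4 + 5.528061*v^3 + 4.981662*v^2 + 0.471339*v + 0.328509)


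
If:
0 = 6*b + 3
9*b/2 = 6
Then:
No Solution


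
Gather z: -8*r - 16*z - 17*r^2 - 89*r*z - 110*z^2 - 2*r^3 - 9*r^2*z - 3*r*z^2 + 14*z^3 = -2*r^3 - 17*r^2 - 8*r + 14*z^3 + z^2*(-3*r - 110) + z*(-9*r^2 - 89*r - 16)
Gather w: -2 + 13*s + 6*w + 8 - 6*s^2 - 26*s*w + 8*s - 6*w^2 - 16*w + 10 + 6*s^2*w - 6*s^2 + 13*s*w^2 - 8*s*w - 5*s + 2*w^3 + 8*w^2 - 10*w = -12*s^2 + 16*s + 2*w^3 + w^2*(13*s + 2) + w*(6*s^2 - 34*s - 20) + 16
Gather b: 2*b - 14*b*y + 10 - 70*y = b*(2 - 14*y) - 70*y + 10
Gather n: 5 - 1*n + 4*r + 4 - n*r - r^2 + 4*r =n*(-r - 1) - r^2 + 8*r + 9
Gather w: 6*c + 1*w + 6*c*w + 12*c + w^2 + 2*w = 18*c + w^2 + w*(6*c + 3)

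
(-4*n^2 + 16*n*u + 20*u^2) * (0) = 0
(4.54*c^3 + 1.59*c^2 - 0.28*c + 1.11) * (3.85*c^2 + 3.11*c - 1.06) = 17.479*c^5 + 20.2409*c^4 - 0.945500000000001*c^3 + 1.7173*c^2 + 3.7489*c - 1.1766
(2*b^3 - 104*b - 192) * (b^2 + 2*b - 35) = 2*b^5 + 4*b^4 - 174*b^3 - 400*b^2 + 3256*b + 6720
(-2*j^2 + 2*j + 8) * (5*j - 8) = -10*j^3 + 26*j^2 + 24*j - 64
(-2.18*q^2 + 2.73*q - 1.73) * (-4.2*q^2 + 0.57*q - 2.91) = 9.156*q^4 - 12.7086*q^3 + 15.1659*q^2 - 8.9304*q + 5.0343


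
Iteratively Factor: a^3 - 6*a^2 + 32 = (a - 4)*(a^2 - 2*a - 8) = (a - 4)*(a + 2)*(a - 4)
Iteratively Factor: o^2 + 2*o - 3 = (o + 3)*(o - 1)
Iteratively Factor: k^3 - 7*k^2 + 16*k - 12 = (k - 3)*(k^2 - 4*k + 4) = (k - 3)*(k - 2)*(k - 2)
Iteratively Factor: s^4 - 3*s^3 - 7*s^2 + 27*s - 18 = (s - 1)*(s^3 - 2*s^2 - 9*s + 18) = (s - 3)*(s - 1)*(s^2 + s - 6) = (s - 3)*(s - 1)*(s + 3)*(s - 2)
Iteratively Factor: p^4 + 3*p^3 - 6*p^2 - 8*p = (p + 1)*(p^3 + 2*p^2 - 8*p) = (p + 1)*(p + 4)*(p^2 - 2*p) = p*(p + 1)*(p + 4)*(p - 2)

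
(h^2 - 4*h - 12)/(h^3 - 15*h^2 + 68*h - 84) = (h + 2)/(h^2 - 9*h + 14)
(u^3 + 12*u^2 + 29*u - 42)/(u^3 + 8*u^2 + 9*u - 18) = (u + 7)/(u + 3)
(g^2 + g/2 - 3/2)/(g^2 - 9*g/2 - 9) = (g - 1)/(g - 6)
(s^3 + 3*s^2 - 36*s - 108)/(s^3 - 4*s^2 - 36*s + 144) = (s + 3)/(s - 4)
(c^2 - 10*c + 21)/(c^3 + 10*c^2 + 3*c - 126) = (c - 7)/(c^2 + 13*c + 42)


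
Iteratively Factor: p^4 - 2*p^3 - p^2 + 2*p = (p + 1)*(p^3 - 3*p^2 + 2*p) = (p - 2)*(p + 1)*(p^2 - p) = (p - 2)*(p - 1)*(p + 1)*(p)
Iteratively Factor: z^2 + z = (z)*(z + 1)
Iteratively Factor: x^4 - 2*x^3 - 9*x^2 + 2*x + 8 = (x + 1)*(x^3 - 3*x^2 - 6*x + 8) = (x + 1)*(x + 2)*(x^2 - 5*x + 4) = (x - 4)*(x + 1)*(x + 2)*(x - 1)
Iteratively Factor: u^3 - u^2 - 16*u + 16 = (u + 4)*(u^2 - 5*u + 4) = (u - 4)*(u + 4)*(u - 1)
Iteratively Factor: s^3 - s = (s)*(s^2 - 1) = s*(s - 1)*(s + 1)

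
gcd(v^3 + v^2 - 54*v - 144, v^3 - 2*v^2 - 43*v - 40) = v - 8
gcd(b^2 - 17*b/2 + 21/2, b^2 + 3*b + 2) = 1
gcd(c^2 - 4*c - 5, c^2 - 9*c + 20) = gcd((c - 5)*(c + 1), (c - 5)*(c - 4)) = c - 5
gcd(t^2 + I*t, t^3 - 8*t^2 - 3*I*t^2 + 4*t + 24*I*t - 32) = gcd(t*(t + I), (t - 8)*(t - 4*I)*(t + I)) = t + I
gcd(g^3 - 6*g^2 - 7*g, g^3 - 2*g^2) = g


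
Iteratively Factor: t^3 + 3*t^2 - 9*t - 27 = (t + 3)*(t^2 - 9) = (t - 3)*(t + 3)*(t + 3)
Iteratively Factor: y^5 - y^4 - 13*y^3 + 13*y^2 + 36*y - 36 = (y - 3)*(y^4 + 2*y^3 - 7*y^2 - 8*y + 12) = (y - 3)*(y + 2)*(y^3 - 7*y + 6) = (y - 3)*(y + 2)*(y + 3)*(y^2 - 3*y + 2) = (y - 3)*(y - 2)*(y + 2)*(y + 3)*(y - 1)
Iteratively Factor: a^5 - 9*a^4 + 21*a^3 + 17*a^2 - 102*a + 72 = (a - 1)*(a^4 - 8*a^3 + 13*a^2 + 30*a - 72) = (a - 3)*(a - 1)*(a^3 - 5*a^2 - 2*a + 24) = (a - 3)^2*(a - 1)*(a^2 - 2*a - 8) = (a - 3)^2*(a - 1)*(a + 2)*(a - 4)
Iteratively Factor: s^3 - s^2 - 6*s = (s - 3)*(s^2 + 2*s) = (s - 3)*(s + 2)*(s)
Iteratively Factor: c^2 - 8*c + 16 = (c - 4)*(c - 4)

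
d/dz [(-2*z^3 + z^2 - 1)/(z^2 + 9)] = 2*z*(-z^3 - 27*z + 10)/(z^4 + 18*z^2 + 81)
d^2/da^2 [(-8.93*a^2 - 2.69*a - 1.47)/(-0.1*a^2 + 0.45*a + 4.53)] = (1.11022302462516e-16*a^4 + 0.857500000000001*a^3 + 24.35994*a^2 + 6.91451999999999*a + 357.463314)/(0.001*a^6 - 0.0135*a^5 - 0.07515*a^4 + 1.131975*a^3 + 3.404295*a^2 - 27.703215*a - 92.959677)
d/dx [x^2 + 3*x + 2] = 2*x + 3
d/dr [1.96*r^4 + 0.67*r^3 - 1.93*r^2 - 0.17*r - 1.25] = 7.84*r^3 + 2.01*r^2 - 3.86*r - 0.17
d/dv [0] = 0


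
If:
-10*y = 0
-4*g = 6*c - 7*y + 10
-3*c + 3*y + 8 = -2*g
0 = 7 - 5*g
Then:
No Solution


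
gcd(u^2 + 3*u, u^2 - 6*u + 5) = 1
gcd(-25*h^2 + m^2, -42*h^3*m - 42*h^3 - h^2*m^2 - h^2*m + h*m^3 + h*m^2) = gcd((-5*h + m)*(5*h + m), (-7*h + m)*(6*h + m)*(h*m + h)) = 1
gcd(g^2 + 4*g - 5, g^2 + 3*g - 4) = g - 1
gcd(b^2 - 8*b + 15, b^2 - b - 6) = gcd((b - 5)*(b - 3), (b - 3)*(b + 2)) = b - 3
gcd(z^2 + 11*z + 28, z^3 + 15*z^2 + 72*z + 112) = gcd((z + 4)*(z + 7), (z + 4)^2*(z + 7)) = z^2 + 11*z + 28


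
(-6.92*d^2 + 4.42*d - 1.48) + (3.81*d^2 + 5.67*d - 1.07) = -3.11*d^2 + 10.09*d - 2.55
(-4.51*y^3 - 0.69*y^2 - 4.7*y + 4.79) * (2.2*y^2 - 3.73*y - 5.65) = -9.922*y^5 + 15.3043*y^4 + 17.7152*y^3 + 31.9675*y^2 + 8.6883*y - 27.0635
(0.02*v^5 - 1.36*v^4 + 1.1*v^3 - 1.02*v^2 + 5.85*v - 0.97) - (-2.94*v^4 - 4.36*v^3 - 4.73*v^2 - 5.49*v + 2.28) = 0.02*v^5 + 1.58*v^4 + 5.46*v^3 + 3.71*v^2 + 11.34*v - 3.25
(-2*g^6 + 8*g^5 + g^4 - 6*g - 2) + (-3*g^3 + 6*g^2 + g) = -2*g^6 + 8*g^5 + g^4 - 3*g^3 + 6*g^2 - 5*g - 2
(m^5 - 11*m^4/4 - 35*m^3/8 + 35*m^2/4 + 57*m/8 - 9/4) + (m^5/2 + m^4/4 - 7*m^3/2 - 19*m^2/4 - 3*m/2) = 3*m^5/2 - 5*m^4/2 - 63*m^3/8 + 4*m^2 + 45*m/8 - 9/4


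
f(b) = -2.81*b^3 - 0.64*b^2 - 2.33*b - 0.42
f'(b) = -8.43*b^2 - 1.28*b - 2.33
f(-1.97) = 23.17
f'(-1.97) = -32.52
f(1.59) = -17.04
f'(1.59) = -25.68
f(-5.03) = 352.72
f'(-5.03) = -209.18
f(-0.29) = 0.27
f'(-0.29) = -2.67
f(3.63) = -151.72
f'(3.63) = -118.06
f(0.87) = -4.78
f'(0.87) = -9.82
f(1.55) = -16.03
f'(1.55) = -24.57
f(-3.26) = 97.73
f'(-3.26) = -87.75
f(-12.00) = 4791.06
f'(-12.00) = -1200.89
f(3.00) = -89.04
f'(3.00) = -82.04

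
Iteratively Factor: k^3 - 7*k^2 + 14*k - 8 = (k - 4)*(k^2 - 3*k + 2) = (k - 4)*(k - 1)*(k - 2)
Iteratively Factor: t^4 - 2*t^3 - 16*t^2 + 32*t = (t - 2)*(t^3 - 16*t) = t*(t - 2)*(t^2 - 16) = t*(t - 2)*(t + 4)*(t - 4)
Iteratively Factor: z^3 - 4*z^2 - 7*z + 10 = (z + 2)*(z^2 - 6*z + 5) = (z - 5)*(z + 2)*(z - 1)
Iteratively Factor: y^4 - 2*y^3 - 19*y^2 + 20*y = (y)*(y^3 - 2*y^2 - 19*y + 20) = y*(y - 5)*(y^2 + 3*y - 4) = y*(y - 5)*(y - 1)*(y + 4)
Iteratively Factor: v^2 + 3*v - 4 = (v - 1)*(v + 4)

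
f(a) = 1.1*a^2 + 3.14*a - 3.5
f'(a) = 2.2*a + 3.14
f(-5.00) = 8.30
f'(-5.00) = -7.86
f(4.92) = 38.58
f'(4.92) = 13.96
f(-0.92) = -5.46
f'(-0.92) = 1.12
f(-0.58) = -4.95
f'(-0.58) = 1.86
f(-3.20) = -2.28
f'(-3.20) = -3.90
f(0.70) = -0.76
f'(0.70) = 4.68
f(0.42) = -1.99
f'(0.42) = 4.06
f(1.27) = 2.26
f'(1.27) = 5.93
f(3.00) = 15.82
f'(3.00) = 9.74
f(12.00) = 192.58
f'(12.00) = 29.54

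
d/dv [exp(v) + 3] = exp(v)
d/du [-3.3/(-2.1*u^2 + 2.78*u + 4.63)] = (9.174 - 13.86*u)/(-2.1*u^2 + 2.78*u + 4.63)^2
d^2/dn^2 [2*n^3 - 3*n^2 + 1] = 12*n - 6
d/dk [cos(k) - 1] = -sin(k)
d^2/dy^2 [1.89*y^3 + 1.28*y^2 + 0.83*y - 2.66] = 11.34*y + 2.56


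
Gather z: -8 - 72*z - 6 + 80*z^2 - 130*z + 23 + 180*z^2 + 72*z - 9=260*z^2 - 130*z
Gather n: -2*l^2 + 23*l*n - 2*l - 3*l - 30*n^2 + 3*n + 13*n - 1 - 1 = -2*l^2 - 5*l - 30*n^2 + n*(23*l + 16) - 2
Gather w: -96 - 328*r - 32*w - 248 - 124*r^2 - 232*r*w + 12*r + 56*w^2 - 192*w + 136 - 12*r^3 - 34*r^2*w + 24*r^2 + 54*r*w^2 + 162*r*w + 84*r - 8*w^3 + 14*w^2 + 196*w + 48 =-12*r^3 - 100*r^2 - 232*r - 8*w^3 + w^2*(54*r + 70) + w*(-34*r^2 - 70*r - 28) - 160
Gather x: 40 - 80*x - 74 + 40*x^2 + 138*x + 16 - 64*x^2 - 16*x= -24*x^2 + 42*x - 18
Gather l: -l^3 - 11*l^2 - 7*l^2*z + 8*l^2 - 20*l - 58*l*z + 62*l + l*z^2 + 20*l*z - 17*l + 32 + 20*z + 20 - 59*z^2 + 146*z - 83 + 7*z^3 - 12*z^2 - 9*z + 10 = -l^3 + l^2*(-7*z - 3) + l*(z^2 - 38*z + 25) + 7*z^3 - 71*z^2 + 157*z - 21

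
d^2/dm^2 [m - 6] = 0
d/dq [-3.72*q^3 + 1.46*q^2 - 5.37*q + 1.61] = -11.16*q^2 + 2.92*q - 5.37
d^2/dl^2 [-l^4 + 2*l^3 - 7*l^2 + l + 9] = -12*l^2 + 12*l - 14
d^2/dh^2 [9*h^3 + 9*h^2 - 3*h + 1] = 54*h + 18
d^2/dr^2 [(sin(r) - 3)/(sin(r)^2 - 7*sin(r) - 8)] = (-sin(r)^4 + 6*sin(r)^3 - 115*sin(r)^2 + 396*sin(r) - 454)/((sin(r) - 8)^3*(sin(r) + 1)^2)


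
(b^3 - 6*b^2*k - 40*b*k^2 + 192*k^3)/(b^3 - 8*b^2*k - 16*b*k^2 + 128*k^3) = (b + 6*k)/(b + 4*k)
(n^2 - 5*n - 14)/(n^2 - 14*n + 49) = (n + 2)/(n - 7)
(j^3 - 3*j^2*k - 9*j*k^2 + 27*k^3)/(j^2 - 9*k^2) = j - 3*k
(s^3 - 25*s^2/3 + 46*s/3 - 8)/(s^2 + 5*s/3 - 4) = (s^2 - 7*s + 6)/(s + 3)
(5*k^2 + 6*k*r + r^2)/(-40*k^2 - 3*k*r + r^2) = (k + r)/(-8*k + r)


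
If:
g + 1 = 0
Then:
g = -1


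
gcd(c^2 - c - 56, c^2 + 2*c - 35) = c + 7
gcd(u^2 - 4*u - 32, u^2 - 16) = u + 4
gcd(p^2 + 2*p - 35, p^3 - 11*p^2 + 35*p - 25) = p - 5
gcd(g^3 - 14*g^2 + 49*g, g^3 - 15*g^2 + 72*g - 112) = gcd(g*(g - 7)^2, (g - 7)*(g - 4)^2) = g - 7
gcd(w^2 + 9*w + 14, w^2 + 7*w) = w + 7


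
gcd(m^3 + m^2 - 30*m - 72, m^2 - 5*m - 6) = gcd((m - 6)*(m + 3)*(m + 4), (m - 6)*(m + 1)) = m - 6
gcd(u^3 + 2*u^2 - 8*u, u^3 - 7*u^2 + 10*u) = u^2 - 2*u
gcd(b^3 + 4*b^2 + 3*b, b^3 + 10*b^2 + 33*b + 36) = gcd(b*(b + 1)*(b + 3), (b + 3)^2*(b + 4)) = b + 3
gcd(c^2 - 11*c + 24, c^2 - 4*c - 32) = c - 8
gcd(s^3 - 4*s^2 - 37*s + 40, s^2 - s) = s - 1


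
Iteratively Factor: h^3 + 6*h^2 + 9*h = (h)*(h^2 + 6*h + 9) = h*(h + 3)*(h + 3)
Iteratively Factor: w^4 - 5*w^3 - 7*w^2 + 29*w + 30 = (w - 5)*(w^3 - 7*w - 6) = (w - 5)*(w - 3)*(w^2 + 3*w + 2) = (w - 5)*(w - 3)*(w + 2)*(w + 1)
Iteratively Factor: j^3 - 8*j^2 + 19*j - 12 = (j - 4)*(j^2 - 4*j + 3) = (j - 4)*(j - 3)*(j - 1)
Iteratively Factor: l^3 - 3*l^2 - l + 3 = (l + 1)*(l^2 - 4*l + 3) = (l - 3)*(l + 1)*(l - 1)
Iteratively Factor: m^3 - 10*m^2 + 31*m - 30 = (m - 2)*(m^2 - 8*m + 15) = (m - 5)*(m - 2)*(m - 3)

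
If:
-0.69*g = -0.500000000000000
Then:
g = 0.72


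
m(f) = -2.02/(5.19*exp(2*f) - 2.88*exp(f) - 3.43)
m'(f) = -2.02*(-10.38*exp(2*f) + 2.88*exp(f))/(5.19*exp(2*f) - 2.88*exp(f) - 3.43)^2 = (20.9676*exp(f) - 5.8176)*exp(f)/(-5.19*exp(2*f) + 2.88*exp(f) + 3.43)^2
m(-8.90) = 0.59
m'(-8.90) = -0.00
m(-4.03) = 0.58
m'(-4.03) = -0.01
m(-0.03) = 1.51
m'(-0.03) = 7.89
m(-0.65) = 0.57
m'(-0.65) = 0.22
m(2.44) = -0.00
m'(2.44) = 0.01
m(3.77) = -0.00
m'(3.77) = 0.00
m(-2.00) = 0.54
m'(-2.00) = -0.03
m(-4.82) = 0.59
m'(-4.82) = -0.00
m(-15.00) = 0.59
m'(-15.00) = 0.00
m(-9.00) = 0.59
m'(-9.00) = 0.00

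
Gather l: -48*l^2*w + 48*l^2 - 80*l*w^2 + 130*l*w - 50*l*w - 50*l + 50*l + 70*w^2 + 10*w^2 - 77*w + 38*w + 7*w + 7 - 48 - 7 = l^2*(48 - 48*w) + l*(-80*w^2 + 80*w) + 80*w^2 - 32*w - 48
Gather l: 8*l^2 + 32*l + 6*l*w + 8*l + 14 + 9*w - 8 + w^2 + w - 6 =8*l^2 + l*(6*w + 40) + w^2 + 10*w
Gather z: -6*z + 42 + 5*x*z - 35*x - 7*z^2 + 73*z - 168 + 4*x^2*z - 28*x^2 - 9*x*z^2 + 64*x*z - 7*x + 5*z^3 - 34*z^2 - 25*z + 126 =-28*x^2 - 42*x + 5*z^3 + z^2*(-9*x - 41) + z*(4*x^2 + 69*x + 42)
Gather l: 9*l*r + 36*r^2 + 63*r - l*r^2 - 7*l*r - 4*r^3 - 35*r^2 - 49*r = l*(-r^2 + 2*r) - 4*r^3 + r^2 + 14*r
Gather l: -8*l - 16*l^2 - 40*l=-16*l^2 - 48*l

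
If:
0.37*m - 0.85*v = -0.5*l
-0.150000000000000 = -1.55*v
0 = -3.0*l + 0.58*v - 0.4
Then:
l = -0.11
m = 0.38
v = 0.10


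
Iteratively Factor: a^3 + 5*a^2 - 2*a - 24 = (a - 2)*(a^2 + 7*a + 12) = (a - 2)*(a + 3)*(a + 4)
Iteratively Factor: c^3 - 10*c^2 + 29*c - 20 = (c - 5)*(c^2 - 5*c + 4) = (c - 5)*(c - 4)*(c - 1)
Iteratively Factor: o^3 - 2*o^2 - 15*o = (o + 3)*(o^2 - 5*o) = (o - 5)*(o + 3)*(o)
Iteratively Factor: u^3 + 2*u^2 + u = (u)*(u^2 + 2*u + 1) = u*(u + 1)*(u + 1)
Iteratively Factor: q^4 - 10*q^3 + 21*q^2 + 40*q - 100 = (q - 5)*(q^3 - 5*q^2 - 4*q + 20) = (q - 5)*(q + 2)*(q^2 - 7*q + 10) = (q - 5)^2*(q + 2)*(q - 2)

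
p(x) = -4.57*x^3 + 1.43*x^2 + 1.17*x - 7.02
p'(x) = -13.71*x^2 + 2.86*x + 1.17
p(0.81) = -7.56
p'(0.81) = -5.51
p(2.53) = -68.91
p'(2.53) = -79.35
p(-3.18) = 150.68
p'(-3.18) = -146.57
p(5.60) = -758.19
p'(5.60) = -412.76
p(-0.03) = -7.05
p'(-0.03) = 1.07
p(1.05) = -9.51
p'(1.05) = -10.94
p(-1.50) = 9.87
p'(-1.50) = -33.97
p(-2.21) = 46.71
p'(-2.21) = -72.11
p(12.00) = -7684.02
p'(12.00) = -1938.75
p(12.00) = -7684.02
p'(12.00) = -1938.75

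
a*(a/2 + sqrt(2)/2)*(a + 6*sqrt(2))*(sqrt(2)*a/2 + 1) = sqrt(2)*a^4/4 + 4*a^3 + 13*sqrt(2)*a^2/2 + 6*a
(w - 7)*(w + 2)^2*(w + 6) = w^4 + 3*w^3 - 42*w^2 - 172*w - 168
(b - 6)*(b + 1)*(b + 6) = b^3 + b^2 - 36*b - 36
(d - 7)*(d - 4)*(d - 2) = d^3 - 13*d^2 + 50*d - 56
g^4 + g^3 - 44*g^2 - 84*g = g*(g - 7)*(g + 2)*(g + 6)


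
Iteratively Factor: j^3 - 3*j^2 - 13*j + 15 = (j - 5)*(j^2 + 2*j - 3) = (j - 5)*(j + 3)*(j - 1)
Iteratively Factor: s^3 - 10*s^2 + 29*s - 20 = (s - 5)*(s^2 - 5*s + 4) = (s - 5)*(s - 4)*(s - 1)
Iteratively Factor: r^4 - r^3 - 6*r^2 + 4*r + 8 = (r - 2)*(r^3 + r^2 - 4*r - 4) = (r - 2)*(r + 2)*(r^2 - r - 2) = (r - 2)^2*(r + 2)*(r + 1)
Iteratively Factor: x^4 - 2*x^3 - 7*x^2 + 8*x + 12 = (x - 2)*(x^3 - 7*x - 6) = (x - 2)*(x + 1)*(x^2 - x - 6) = (x - 2)*(x + 1)*(x + 2)*(x - 3)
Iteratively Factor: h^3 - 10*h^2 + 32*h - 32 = (h - 4)*(h^2 - 6*h + 8) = (h - 4)*(h - 2)*(h - 4)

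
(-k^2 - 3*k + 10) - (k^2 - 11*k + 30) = -2*k^2 + 8*k - 20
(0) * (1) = 0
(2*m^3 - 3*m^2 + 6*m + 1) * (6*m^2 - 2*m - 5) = 12*m^5 - 22*m^4 + 32*m^3 + 9*m^2 - 32*m - 5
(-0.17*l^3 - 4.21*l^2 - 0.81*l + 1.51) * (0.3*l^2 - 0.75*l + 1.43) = -0.051*l^5 - 1.1355*l^4 + 2.6714*l^3 - 4.9598*l^2 - 2.2908*l + 2.1593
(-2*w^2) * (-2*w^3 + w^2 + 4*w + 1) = 4*w^5 - 2*w^4 - 8*w^3 - 2*w^2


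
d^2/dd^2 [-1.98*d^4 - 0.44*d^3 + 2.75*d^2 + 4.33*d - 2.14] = -23.76*d^2 - 2.64*d + 5.5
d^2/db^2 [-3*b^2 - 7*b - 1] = -6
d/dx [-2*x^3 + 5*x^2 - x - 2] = -6*x^2 + 10*x - 1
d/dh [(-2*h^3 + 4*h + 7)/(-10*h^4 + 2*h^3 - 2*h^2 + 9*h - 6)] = (-20*h^6 + 124*h^4 + 228*h^3 + 2*h^2 + 28*h - 87)/(100*h^8 - 40*h^7 + 44*h^6 - 188*h^5 + 160*h^4 - 60*h^3 + 105*h^2 - 108*h + 36)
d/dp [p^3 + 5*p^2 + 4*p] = 3*p^2 + 10*p + 4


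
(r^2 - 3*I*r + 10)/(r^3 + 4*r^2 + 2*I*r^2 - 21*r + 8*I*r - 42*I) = (r - 5*I)/(r^2 + 4*r - 21)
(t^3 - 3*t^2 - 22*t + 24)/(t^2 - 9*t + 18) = (t^2 + 3*t - 4)/(t - 3)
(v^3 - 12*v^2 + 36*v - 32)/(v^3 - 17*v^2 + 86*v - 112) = (v - 2)/(v - 7)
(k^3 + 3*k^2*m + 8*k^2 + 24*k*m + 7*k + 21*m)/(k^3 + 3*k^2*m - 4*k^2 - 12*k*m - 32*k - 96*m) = (k^2 + 8*k + 7)/(k^2 - 4*k - 32)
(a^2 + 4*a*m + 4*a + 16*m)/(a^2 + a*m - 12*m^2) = (a + 4)/(a - 3*m)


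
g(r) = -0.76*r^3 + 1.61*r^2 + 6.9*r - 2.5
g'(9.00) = -148.80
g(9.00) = -364.03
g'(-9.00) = -206.76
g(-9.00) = 619.85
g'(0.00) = 6.90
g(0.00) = -2.50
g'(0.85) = 7.99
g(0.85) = 4.06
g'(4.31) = -21.58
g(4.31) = -3.70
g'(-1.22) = -0.42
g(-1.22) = -7.14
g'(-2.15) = -10.56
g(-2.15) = -2.34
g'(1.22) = 7.43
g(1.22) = 6.93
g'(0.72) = 8.04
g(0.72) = 3.02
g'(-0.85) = 2.52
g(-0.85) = -6.74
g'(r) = -2.28*r^2 + 3.22*r + 6.9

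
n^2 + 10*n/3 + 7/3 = (n + 1)*(n + 7/3)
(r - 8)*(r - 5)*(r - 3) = r^3 - 16*r^2 + 79*r - 120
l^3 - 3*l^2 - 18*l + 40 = (l - 5)*(l - 2)*(l + 4)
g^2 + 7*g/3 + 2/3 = (g + 1/3)*(g + 2)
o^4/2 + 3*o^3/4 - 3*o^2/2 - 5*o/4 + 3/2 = (o/2 + 1)*(o - 1)^2*(o + 3/2)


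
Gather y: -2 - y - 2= -y - 4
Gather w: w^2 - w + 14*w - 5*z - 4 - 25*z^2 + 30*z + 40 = w^2 + 13*w - 25*z^2 + 25*z + 36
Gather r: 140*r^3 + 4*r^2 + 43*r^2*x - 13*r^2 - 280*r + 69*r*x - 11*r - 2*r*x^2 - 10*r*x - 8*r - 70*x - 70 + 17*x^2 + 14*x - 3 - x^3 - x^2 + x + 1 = 140*r^3 + r^2*(43*x - 9) + r*(-2*x^2 + 59*x - 299) - x^3 + 16*x^2 - 55*x - 72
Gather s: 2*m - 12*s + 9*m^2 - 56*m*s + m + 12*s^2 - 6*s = 9*m^2 + 3*m + 12*s^2 + s*(-56*m - 18)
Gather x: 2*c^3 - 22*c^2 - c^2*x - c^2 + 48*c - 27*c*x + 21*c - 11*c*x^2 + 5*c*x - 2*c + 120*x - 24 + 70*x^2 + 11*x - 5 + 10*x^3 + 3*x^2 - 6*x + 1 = 2*c^3 - 23*c^2 + 67*c + 10*x^3 + x^2*(73 - 11*c) + x*(-c^2 - 22*c + 125) - 28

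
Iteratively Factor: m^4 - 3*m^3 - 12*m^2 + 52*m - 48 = (m - 2)*(m^3 - m^2 - 14*m + 24) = (m - 2)^2*(m^2 + m - 12) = (m - 3)*(m - 2)^2*(m + 4)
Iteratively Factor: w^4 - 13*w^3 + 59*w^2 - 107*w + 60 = (w - 4)*(w^3 - 9*w^2 + 23*w - 15) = (w - 4)*(w - 3)*(w^2 - 6*w + 5) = (w - 4)*(w - 3)*(w - 1)*(w - 5)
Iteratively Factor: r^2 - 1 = (r + 1)*(r - 1)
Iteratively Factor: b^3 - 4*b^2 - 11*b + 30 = (b - 5)*(b^2 + b - 6) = (b - 5)*(b + 3)*(b - 2)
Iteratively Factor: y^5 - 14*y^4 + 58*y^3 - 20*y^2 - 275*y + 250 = (y - 5)*(y^4 - 9*y^3 + 13*y^2 + 45*y - 50) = (y - 5)*(y + 2)*(y^3 - 11*y^2 + 35*y - 25) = (y - 5)^2*(y + 2)*(y^2 - 6*y + 5) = (y - 5)^3*(y + 2)*(y - 1)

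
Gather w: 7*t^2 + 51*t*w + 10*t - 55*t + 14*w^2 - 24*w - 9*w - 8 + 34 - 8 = 7*t^2 - 45*t + 14*w^2 + w*(51*t - 33) + 18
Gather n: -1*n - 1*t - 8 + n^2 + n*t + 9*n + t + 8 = n^2 + n*(t + 8)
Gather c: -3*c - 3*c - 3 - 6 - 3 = -6*c - 12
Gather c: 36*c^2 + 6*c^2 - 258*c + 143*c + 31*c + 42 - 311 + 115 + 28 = 42*c^2 - 84*c - 126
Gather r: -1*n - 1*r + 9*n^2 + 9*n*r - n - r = 9*n^2 - 2*n + r*(9*n - 2)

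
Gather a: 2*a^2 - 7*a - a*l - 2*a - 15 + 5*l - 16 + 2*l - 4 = 2*a^2 + a*(-l - 9) + 7*l - 35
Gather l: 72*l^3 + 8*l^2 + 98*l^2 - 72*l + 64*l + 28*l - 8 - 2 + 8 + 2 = 72*l^3 + 106*l^2 + 20*l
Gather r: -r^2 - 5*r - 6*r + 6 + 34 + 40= -r^2 - 11*r + 80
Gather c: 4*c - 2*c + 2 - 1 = 2*c + 1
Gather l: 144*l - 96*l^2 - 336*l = -96*l^2 - 192*l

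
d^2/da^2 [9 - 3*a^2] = -6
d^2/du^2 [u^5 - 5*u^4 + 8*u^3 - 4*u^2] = 20*u^3 - 60*u^2 + 48*u - 8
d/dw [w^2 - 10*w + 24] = 2*w - 10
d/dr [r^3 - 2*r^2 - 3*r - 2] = 3*r^2 - 4*r - 3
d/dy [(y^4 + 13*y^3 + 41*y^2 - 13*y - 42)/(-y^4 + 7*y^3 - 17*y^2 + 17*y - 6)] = 4*(5*y^4 + 22*y^3 - 85*y^2 - 84*y + 198)/(y^6 - 12*y^5 + 58*y^4 - 144*y^3 + 193*y^2 - 132*y + 36)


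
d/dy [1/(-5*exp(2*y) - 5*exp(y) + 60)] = (2*exp(y) + 1)*exp(y)/(5*(exp(2*y) + exp(y) - 12)^2)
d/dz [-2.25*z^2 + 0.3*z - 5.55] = 0.3 - 4.5*z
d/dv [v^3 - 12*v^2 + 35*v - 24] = 3*v^2 - 24*v + 35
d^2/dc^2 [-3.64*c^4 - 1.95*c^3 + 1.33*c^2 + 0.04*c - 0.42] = -43.68*c^2 - 11.7*c + 2.66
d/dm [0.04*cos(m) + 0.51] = -0.04*sin(m)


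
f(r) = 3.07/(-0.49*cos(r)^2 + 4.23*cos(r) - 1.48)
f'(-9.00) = -0.20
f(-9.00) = -0.53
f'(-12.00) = 1.85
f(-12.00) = 1.76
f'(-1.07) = -52.78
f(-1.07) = 7.01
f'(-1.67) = -3.65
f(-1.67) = -1.61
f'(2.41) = 0.42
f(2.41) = -0.63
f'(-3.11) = -0.01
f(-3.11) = -0.50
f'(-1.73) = -2.84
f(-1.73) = -1.42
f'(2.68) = 0.22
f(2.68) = -0.54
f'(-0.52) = -1.55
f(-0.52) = 1.69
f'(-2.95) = -0.08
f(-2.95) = -0.50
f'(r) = 3.07*(-0.98*sin(r)*cos(r) + 4.23*sin(r))/(-0.49*cos(r)^2 + 4.23*cos(r) - 1.48)^2 = (12.9861 - 3.0086*cos(r))*sin(r)/(0.49*cos(r)^2 - 4.23*cos(r) + 1.48)^2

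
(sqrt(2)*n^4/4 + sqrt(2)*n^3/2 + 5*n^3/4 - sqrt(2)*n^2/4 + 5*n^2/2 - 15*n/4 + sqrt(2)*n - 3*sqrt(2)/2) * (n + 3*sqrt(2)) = sqrt(2)*n^5/4 + sqrt(2)*n^4/2 + 11*n^4/4 + 7*sqrt(2)*n^3/2 + 11*n^3/2 - 21*n^2/4 + 17*sqrt(2)*n^2/2 - 51*sqrt(2)*n/4 + 6*n - 9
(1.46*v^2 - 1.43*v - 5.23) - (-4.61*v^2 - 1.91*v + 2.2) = 6.07*v^2 + 0.48*v - 7.43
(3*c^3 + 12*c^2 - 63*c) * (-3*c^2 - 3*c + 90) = -9*c^5 - 45*c^4 + 423*c^3 + 1269*c^2 - 5670*c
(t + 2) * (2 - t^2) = -t^3 - 2*t^2 + 2*t + 4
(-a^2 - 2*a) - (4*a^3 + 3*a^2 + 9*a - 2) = -4*a^3 - 4*a^2 - 11*a + 2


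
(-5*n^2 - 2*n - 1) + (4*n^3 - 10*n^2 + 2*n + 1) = 4*n^3 - 15*n^2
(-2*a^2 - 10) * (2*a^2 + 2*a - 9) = -4*a^4 - 4*a^3 - 2*a^2 - 20*a + 90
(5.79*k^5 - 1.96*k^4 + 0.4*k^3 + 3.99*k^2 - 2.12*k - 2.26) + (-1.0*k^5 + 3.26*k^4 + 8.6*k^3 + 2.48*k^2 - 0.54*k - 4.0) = 4.79*k^5 + 1.3*k^4 + 9.0*k^3 + 6.47*k^2 - 2.66*k - 6.26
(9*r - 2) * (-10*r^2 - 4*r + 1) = -90*r^3 - 16*r^2 + 17*r - 2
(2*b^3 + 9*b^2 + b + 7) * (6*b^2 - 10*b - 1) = 12*b^5 + 34*b^4 - 86*b^3 + 23*b^2 - 71*b - 7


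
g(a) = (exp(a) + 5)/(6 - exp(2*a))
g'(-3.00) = 0.01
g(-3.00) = 0.84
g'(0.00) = 0.68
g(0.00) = 1.20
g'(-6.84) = 0.00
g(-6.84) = 0.83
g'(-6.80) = 0.00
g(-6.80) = 0.83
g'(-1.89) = 0.03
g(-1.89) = 0.86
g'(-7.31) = 0.00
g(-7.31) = 0.83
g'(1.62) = 1.09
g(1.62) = -0.51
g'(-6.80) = 0.00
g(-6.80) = 0.83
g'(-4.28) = 0.00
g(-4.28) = 0.84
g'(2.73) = 0.12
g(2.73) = -0.09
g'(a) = exp(a)/(6 - exp(2*a)) + 2*(exp(a) + 5)*exp(2*a)/(6 - exp(2*a))^2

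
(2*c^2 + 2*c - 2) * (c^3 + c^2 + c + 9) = 2*c^5 + 4*c^4 + 2*c^3 + 18*c^2 + 16*c - 18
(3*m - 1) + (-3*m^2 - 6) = -3*m^2 + 3*m - 7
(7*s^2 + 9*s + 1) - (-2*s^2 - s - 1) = 9*s^2 + 10*s + 2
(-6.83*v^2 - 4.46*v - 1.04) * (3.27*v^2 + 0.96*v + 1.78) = -22.3341*v^4 - 21.141*v^3 - 19.8398*v^2 - 8.9372*v - 1.8512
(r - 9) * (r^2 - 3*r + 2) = r^3 - 12*r^2 + 29*r - 18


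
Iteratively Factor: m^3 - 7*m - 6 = (m - 3)*(m^2 + 3*m + 2) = (m - 3)*(m + 1)*(m + 2)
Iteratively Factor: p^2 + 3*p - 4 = (p + 4)*(p - 1)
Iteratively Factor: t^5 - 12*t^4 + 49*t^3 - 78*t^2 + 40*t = (t - 1)*(t^4 - 11*t^3 + 38*t^2 - 40*t) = (t - 5)*(t - 1)*(t^3 - 6*t^2 + 8*t) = (t - 5)*(t - 2)*(t - 1)*(t^2 - 4*t) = t*(t - 5)*(t - 2)*(t - 1)*(t - 4)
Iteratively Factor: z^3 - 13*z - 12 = (z - 4)*(z^2 + 4*z + 3) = (z - 4)*(z + 3)*(z + 1)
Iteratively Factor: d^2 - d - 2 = (d - 2)*(d + 1)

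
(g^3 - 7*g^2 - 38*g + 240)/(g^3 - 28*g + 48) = (g^2 - 13*g + 40)/(g^2 - 6*g + 8)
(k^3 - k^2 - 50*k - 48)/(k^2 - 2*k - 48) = k + 1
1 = 1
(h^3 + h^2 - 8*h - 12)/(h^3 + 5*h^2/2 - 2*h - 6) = 2*(h - 3)/(2*h - 3)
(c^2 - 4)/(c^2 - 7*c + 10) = (c + 2)/(c - 5)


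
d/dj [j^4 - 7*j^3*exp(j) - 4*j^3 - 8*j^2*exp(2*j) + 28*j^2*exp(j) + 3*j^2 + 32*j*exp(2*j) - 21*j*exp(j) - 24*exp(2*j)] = -7*j^3*exp(j) + 4*j^3 - 16*j^2*exp(2*j) + 7*j^2*exp(j) - 12*j^2 + 48*j*exp(2*j) + 35*j*exp(j) + 6*j - 16*exp(2*j) - 21*exp(j)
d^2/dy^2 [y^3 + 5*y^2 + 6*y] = 6*y + 10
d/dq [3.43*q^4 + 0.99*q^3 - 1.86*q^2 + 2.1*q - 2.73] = 13.72*q^3 + 2.97*q^2 - 3.72*q + 2.1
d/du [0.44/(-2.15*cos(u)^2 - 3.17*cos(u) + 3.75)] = -(1.892*cos(u) + 1.3948)*sin(u)/(2.15*cos(u)^2 + 3.17*cos(u) - 3.75)^2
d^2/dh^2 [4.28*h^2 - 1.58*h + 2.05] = 8.56000000000000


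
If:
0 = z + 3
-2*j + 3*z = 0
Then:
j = -9/2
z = -3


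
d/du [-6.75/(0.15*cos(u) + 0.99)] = -1.0125*sin(u)/(0.15*cos(u) + 0.99)^2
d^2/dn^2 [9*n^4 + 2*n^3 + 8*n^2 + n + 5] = 108*n^2 + 12*n + 16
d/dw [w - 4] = 1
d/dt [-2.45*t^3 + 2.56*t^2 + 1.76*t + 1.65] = -7.35*t^2 + 5.12*t + 1.76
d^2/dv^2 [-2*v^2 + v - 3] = -4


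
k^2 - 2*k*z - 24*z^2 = (k - 6*z)*(k + 4*z)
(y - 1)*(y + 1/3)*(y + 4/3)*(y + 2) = y^4 + 8*y^3/3 + y^2/9 - 26*y/9 - 8/9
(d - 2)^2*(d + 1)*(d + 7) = d^4 + 4*d^3 - 21*d^2 + 4*d + 28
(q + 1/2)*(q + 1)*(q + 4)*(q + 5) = q^4 + 21*q^3/2 + 34*q^2 + 69*q/2 + 10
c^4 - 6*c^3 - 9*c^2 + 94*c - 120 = (c - 5)*(c - 3)*(c - 2)*(c + 4)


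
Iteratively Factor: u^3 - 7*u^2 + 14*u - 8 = (u - 4)*(u^2 - 3*u + 2) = (u - 4)*(u - 2)*(u - 1)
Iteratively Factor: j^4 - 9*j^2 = (j - 3)*(j^3 + 3*j^2) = (j - 3)*(j + 3)*(j^2) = j*(j - 3)*(j + 3)*(j)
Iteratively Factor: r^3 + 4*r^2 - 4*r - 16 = (r + 2)*(r^2 + 2*r - 8) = (r + 2)*(r + 4)*(r - 2)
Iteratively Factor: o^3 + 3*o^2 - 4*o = (o - 1)*(o^2 + 4*o) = o*(o - 1)*(o + 4)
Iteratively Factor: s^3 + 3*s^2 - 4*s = (s - 1)*(s^2 + 4*s) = s*(s - 1)*(s + 4)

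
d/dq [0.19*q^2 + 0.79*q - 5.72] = 0.38*q + 0.79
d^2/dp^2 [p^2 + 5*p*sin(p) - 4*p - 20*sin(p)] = -5*p*sin(p) + 20*sin(p) + 10*cos(p) + 2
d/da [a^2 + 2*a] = 2*a + 2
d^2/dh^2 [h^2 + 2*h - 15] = 2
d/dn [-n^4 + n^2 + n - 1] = -4*n^3 + 2*n + 1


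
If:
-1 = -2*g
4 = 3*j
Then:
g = 1/2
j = 4/3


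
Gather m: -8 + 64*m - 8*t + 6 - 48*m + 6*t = 16*m - 2*t - 2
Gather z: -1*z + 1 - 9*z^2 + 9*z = -9*z^2 + 8*z + 1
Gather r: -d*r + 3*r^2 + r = 3*r^2 + r*(1 - d)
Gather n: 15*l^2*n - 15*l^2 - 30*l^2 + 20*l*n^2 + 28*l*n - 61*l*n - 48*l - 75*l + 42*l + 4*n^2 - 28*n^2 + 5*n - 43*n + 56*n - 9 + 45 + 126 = -45*l^2 - 81*l + n^2*(20*l - 24) + n*(15*l^2 - 33*l + 18) + 162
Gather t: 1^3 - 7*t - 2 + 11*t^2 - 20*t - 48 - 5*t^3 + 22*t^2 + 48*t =-5*t^3 + 33*t^2 + 21*t - 49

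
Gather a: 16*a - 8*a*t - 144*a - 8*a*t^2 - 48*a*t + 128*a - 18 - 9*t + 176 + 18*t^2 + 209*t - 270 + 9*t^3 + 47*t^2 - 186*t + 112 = a*(-8*t^2 - 56*t) + 9*t^3 + 65*t^2 + 14*t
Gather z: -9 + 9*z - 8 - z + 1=8*z - 16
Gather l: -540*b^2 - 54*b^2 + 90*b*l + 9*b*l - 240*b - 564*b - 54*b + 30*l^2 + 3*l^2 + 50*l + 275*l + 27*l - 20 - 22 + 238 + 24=-594*b^2 - 858*b + 33*l^2 + l*(99*b + 352) + 220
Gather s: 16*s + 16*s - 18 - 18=32*s - 36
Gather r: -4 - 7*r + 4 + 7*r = 0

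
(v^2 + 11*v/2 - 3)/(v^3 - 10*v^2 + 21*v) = (v^2 + 11*v/2 - 3)/(v*(v^2 - 10*v + 21))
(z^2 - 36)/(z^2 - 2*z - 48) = (z - 6)/(z - 8)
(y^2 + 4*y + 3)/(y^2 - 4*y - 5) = (y + 3)/(y - 5)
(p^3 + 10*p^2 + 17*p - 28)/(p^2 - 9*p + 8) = (p^2 + 11*p + 28)/(p - 8)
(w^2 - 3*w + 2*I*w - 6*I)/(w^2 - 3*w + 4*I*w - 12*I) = (w + 2*I)/(w + 4*I)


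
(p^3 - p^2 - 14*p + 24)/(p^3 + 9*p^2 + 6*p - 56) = (p - 3)/(p + 7)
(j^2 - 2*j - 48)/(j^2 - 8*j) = (j + 6)/j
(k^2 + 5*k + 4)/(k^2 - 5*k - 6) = (k + 4)/(k - 6)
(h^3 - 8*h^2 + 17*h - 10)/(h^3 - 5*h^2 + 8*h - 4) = (h - 5)/(h - 2)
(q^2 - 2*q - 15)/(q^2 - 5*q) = (q + 3)/q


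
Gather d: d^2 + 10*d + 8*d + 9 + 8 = d^2 + 18*d + 17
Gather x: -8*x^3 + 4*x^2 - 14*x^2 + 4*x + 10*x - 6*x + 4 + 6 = -8*x^3 - 10*x^2 + 8*x + 10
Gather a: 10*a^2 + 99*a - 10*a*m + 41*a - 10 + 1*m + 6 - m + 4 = 10*a^2 + a*(140 - 10*m)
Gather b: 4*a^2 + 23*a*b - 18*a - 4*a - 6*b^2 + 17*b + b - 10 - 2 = 4*a^2 - 22*a - 6*b^2 + b*(23*a + 18) - 12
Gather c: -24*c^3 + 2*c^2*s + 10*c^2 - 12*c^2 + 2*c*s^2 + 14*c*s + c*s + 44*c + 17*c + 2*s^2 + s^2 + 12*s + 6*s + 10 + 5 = -24*c^3 + c^2*(2*s - 2) + c*(2*s^2 + 15*s + 61) + 3*s^2 + 18*s + 15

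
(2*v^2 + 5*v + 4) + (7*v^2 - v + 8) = 9*v^2 + 4*v + 12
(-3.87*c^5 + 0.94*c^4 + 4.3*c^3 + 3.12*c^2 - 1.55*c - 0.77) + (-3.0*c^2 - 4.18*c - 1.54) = -3.87*c^5 + 0.94*c^4 + 4.3*c^3 + 0.12*c^2 - 5.73*c - 2.31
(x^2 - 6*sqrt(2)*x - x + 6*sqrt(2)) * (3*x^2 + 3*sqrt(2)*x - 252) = 3*x^4 - 15*sqrt(2)*x^3 - 3*x^3 - 288*x^2 + 15*sqrt(2)*x^2 + 288*x + 1512*sqrt(2)*x - 1512*sqrt(2)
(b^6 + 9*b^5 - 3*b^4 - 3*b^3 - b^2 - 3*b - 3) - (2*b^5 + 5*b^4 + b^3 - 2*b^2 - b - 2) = b^6 + 7*b^5 - 8*b^4 - 4*b^3 + b^2 - 2*b - 1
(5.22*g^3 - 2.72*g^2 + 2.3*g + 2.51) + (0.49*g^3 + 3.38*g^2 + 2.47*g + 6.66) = 5.71*g^3 + 0.66*g^2 + 4.77*g + 9.17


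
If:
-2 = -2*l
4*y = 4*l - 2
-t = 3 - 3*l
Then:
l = 1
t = 0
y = 1/2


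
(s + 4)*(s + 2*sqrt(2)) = s^2 + 2*sqrt(2)*s + 4*s + 8*sqrt(2)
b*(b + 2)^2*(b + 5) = b^4 + 9*b^3 + 24*b^2 + 20*b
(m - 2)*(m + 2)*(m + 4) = m^3 + 4*m^2 - 4*m - 16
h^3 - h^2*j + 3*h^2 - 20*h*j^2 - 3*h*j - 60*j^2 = (h + 3)*(h - 5*j)*(h + 4*j)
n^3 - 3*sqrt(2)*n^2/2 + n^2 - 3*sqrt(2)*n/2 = n*(n + 1)*(n - 3*sqrt(2)/2)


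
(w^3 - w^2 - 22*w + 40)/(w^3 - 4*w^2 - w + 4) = (w^2 + 3*w - 10)/(w^2 - 1)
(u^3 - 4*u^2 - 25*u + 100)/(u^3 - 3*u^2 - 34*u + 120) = (u + 5)/(u + 6)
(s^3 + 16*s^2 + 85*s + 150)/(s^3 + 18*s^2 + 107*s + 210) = (s + 5)/(s + 7)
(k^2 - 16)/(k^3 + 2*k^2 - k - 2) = (k^2 - 16)/(k^3 + 2*k^2 - k - 2)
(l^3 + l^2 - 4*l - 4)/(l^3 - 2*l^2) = 1 + 3/l + 2/l^2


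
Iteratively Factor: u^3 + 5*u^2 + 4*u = (u + 1)*(u^2 + 4*u) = u*(u + 1)*(u + 4)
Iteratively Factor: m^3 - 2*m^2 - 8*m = (m)*(m^2 - 2*m - 8) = m*(m - 4)*(m + 2)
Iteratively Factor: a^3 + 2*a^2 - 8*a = (a - 2)*(a^2 + 4*a) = (a - 2)*(a + 4)*(a)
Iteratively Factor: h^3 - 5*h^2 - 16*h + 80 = (h + 4)*(h^2 - 9*h + 20) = (h - 5)*(h + 4)*(h - 4)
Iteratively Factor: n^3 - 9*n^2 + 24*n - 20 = (n - 2)*(n^2 - 7*n + 10) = (n - 5)*(n - 2)*(n - 2)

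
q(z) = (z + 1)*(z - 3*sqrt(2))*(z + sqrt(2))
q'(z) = (z + 1)*(z - 3*sqrt(2)) + (z + 1)*(z + sqrt(2)) + (z - 3*sqrt(2))*(z + sqrt(2)) = 3*z^2 - 4*sqrt(2)*z + 2*z - 6 - 2*sqrt(2)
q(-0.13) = -4.89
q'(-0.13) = -8.30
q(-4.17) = -73.49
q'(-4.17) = 58.59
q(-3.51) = -40.78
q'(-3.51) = 40.97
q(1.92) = -22.61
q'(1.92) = -4.79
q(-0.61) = -1.52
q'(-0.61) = -5.48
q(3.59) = -14.99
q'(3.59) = 16.71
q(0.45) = -10.25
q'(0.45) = -9.87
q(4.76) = 18.40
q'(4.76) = 41.74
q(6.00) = 91.21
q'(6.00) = 77.23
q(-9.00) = -803.65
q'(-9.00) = 267.08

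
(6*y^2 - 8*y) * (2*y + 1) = 12*y^3 - 10*y^2 - 8*y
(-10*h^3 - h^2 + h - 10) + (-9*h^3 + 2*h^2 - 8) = -19*h^3 + h^2 + h - 18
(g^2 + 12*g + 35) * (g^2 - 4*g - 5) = g^4 + 8*g^3 - 18*g^2 - 200*g - 175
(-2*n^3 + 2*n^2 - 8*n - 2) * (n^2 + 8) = -2*n^5 + 2*n^4 - 24*n^3 + 14*n^2 - 64*n - 16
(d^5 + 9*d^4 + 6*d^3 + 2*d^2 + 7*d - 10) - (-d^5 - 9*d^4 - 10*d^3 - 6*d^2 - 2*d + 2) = 2*d^5 + 18*d^4 + 16*d^3 + 8*d^2 + 9*d - 12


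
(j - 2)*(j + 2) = j^2 - 4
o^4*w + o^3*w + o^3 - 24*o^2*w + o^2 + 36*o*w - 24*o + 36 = (o - 3)*(o - 2)*(o + 6)*(o*w + 1)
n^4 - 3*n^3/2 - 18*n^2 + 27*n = n*(n - 3/2)*(n - 3*sqrt(2))*(n + 3*sqrt(2))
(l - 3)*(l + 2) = l^2 - l - 6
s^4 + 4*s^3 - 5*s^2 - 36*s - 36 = (s - 3)*(s + 2)^2*(s + 3)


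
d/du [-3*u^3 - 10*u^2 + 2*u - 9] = -9*u^2 - 20*u + 2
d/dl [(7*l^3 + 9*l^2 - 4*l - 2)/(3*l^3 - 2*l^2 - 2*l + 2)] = (-41*l^4 - 4*l^3 + 34*l^2 + 28*l - 12)/(9*l^6 - 12*l^5 - 8*l^4 + 20*l^3 - 4*l^2 - 8*l + 4)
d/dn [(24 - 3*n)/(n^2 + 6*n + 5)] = 3*(-n^2 - 6*n + 2*(n - 8)*(n + 3) - 5)/(n^2 + 6*n + 5)^2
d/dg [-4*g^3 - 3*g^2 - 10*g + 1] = -12*g^2 - 6*g - 10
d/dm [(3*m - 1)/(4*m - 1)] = (4*m - 1)^(-2)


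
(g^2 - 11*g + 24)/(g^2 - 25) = (g^2 - 11*g + 24)/(g^2 - 25)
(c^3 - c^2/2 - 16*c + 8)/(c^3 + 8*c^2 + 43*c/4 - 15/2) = 2*(c^2 - 16)/(2*c^2 + 17*c + 30)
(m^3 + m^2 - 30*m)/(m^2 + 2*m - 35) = m*(m + 6)/(m + 7)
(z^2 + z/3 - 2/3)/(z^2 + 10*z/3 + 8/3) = (3*z^2 + z - 2)/(3*z^2 + 10*z + 8)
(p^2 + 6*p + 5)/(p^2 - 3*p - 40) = (p + 1)/(p - 8)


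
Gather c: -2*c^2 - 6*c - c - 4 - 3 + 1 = -2*c^2 - 7*c - 6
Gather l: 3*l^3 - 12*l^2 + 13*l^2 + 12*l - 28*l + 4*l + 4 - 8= 3*l^3 + l^2 - 12*l - 4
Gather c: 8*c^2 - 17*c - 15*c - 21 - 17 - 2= 8*c^2 - 32*c - 40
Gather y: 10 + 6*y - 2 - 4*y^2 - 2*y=-4*y^2 + 4*y + 8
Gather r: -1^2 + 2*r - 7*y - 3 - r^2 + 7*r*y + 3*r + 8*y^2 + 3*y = -r^2 + r*(7*y + 5) + 8*y^2 - 4*y - 4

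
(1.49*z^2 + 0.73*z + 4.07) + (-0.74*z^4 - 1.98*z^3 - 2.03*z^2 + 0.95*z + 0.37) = -0.74*z^4 - 1.98*z^3 - 0.54*z^2 + 1.68*z + 4.44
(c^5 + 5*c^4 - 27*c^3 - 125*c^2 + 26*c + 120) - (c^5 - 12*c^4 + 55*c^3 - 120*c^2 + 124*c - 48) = 17*c^4 - 82*c^3 - 5*c^2 - 98*c + 168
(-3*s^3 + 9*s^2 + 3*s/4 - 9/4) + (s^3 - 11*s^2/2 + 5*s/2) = -2*s^3 + 7*s^2/2 + 13*s/4 - 9/4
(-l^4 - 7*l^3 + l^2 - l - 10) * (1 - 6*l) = 6*l^5 + 41*l^4 - 13*l^3 + 7*l^2 + 59*l - 10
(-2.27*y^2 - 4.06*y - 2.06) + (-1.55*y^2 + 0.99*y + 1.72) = -3.82*y^2 - 3.07*y - 0.34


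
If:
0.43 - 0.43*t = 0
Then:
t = 1.00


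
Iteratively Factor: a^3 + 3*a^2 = (a)*(a^2 + 3*a) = a*(a + 3)*(a)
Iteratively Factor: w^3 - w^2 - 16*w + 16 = (w - 4)*(w^2 + 3*w - 4) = (w - 4)*(w - 1)*(w + 4)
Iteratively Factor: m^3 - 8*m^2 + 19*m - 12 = (m - 3)*(m^2 - 5*m + 4) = (m - 4)*(m - 3)*(m - 1)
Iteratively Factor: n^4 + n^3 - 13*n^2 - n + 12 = (n - 3)*(n^3 + 4*n^2 - n - 4) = (n - 3)*(n + 4)*(n^2 - 1) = (n - 3)*(n + 1)*(n + 4)*(n - 1)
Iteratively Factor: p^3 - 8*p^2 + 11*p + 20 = (p - 4)*(p^2 - 4*p - 5) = (p - 4)*(p + 1)*(p - 5)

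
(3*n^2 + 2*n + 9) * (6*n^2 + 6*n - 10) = 18*n^4 + 30*n^3 + 36*n^2 + 34*n - 90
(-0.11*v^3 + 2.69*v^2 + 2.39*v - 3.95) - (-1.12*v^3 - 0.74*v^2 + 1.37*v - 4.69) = 1.01*v^3 + 3.43*v^2 + 1.02*v + 0.74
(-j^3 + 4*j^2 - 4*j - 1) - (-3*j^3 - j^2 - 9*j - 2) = 2*j^3 + 5*j^2 + 5*j + 1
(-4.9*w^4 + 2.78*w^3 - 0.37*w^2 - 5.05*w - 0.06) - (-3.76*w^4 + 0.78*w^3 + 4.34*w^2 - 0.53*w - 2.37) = -1.14*w^4 + 2.0*w^3 - 4.71*w^2 - 4.52*w + 2.31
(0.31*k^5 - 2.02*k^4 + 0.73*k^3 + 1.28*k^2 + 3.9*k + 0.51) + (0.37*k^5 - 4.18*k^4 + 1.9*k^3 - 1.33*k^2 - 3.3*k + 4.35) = 0.68*k^5 - 6.2*k^4 + 2.63*k^3 - 0.05*k^2 + 0.6*k + 4.86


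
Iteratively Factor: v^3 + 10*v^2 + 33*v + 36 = (v + 3)*(v^2 + 7*v + 12) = (v + 3)*(v + 4)*(v + 3)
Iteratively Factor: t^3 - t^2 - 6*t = (t)*(t^2 - t - 6) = t*(t + 2)*(t - 3)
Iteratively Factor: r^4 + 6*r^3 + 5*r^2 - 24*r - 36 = (r + 2)*(r^3 + 4*r^2 - 3*r - 18) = (r - 2)*(r + 2)*(r^2 + 6*r + 9) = (r - 2)*(r + 2)*(r + 3)*(r + 3)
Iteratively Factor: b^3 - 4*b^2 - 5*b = (b + 1)*(b^2 - 5*b) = (b - 5)*(b + 1)*(b)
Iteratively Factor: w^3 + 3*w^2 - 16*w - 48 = (w + 4)*(w^2 - w - 12) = (w - 4)*(w + 4)*(w + 3)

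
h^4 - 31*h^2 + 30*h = h*(h - 5)*(h - 1)*(h + 6)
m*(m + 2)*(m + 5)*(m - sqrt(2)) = m^4 - sqrt(2)*m^3 + 7*m^3 - 7*sqrt(2)*m^2 + 10*m^2 - 10*sqrt(2)*m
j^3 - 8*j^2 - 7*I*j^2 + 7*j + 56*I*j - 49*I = (j - 7)*(j - 1)*(j - 7*I)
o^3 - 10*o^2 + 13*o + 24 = (o - 8)*(o - 3)*(o + 1)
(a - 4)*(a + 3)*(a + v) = a^3 + a^2*v - a^2 - a*v - 12*a - 12*v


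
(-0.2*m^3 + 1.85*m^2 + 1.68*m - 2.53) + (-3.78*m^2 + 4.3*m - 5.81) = -0.2*m^3 - 1.93*m^2 + 5.98*m - 8.34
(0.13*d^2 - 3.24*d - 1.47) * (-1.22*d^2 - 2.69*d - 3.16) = -0.1586*d^4 + 3.6031*d^3 + 10.0982*d^2 + 14.1927*d + 4.6452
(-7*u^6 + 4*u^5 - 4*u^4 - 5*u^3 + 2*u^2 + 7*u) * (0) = 0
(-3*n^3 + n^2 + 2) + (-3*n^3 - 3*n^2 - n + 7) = -6*n^3 - 2*n^2 - n + 9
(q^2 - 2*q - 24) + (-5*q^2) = -4*q^2 - 2*q - 24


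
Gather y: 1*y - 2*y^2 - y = -2*y^2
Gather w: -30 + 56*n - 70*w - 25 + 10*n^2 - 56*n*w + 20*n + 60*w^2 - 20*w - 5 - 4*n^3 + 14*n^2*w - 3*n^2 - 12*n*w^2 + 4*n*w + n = -4*n^3 + 7*n^2 + 77*n + w^2*(60 - 12*n) + w*(14*n^2 - 52*n - 90) - 60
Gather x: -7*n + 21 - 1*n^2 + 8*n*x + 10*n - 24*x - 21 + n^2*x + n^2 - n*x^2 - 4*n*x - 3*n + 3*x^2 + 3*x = x^2*(3 - n) + x*(n^2 + 4*n - 21)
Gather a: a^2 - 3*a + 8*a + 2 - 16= a^2 + 5*a - 14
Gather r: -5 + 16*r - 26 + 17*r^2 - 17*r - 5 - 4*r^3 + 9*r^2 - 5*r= -4*r^3 + 26*r^2 - 6*r - 36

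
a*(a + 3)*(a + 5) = a^3 + 8*a^2 + 15*a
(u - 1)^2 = u^2 - 2*u + 1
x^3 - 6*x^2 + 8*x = x*(x - 4)*(x - 2)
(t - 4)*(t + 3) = t^2 - t - 12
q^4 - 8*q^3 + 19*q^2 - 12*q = q*(q - 4)*(q - 3)*(q - 1)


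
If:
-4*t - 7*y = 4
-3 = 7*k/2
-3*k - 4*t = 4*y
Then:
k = -6/7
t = 17/6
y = -46/21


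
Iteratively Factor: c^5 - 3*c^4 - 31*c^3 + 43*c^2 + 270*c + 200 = (c + 1)*(c^4 - 4*c^3 - 27*c^2 + 70*c + 200) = (c + 1)*(c + 2)*(c^3 - 6*c^2 - 15*c + 100) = (c + 1)*(c + 2)*(c + 4)*(c^2 - 10*c + 25) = (c - 5)*(c + 1)*(c + 2)*(c + 4)*(c - 5)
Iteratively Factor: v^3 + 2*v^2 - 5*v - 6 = (v - 2)*(v^2 + 4*v + 3) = (v - 2)*(v + 1)*(v + 3)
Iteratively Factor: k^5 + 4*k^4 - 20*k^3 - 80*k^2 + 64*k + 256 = (k + 4)*(k^4 - 20*k^2 + 64) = (k - 2)*(k + 4)*(k^3 + 2*k^2 - 16*k - 32) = (k - 4)*(k - 2)*(k + 4)*(k^2 + 6*k + 8) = (k - 4)*(k - 2)*(k + 2)*(k + 4)*(k + 4)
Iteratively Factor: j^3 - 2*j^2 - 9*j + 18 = (j + 3)*(j^2 - 5*j + 6) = (j - 2)*(j + 3)*(j - 3)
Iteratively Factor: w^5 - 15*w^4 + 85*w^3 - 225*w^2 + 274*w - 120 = (w - 2)*(w^4 - 13*w^3 + 59*w^2 - 107*w + 60) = (w - 3)*(w - 2)*(w^3 - 10*w^2 + 29*w - 20) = (w - 4)*(w - 3)*(w - 2)*(w^2 - 6*w + 5) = (w - 5)*(w - 4)*(w - 3)*(w - 2)*(w - 1)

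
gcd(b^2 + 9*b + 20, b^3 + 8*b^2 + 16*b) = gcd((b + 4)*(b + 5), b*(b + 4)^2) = b + 4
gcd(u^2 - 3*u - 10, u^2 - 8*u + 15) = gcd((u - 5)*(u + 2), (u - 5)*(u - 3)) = u - 5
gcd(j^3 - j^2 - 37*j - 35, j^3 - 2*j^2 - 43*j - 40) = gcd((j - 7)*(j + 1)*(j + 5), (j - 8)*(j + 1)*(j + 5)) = j^2 + 6*j + 5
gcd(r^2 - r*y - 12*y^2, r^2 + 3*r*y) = r + 3*y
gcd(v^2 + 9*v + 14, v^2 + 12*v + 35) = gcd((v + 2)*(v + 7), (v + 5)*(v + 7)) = v + 7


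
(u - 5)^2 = u^2 - 10*u + 25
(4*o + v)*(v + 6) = 4*o*v + 24*o + v^2 + 6*v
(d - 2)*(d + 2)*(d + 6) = d^3 + 6*d^2 - 4*d - 24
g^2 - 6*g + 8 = (g - 4)*(g - 2)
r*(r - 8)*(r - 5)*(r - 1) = r^4 - 14*r^3 + 53*r^2 - 40*r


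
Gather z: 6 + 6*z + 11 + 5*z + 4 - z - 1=10*z + 20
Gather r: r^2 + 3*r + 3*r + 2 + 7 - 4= r^2 + 6*r + 5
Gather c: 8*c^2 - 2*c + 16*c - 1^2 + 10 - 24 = 8*c^2 + 14*c - 15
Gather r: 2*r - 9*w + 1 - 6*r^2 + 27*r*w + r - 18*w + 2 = -6*r^2 + r*(27*w + 3) - 27*w + 3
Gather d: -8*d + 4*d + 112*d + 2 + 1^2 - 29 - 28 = 108*d - 54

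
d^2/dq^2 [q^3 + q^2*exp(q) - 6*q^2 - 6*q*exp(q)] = q^2*exp(q) - 2*q*exp(q) + 6*q - 10*exp(q) - 12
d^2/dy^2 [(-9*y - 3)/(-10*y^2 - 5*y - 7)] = 30*(5*(3*y + 1)*(4*y + 1)^2 - (18*y + 5)*(10*y^2 + 5*y + 7))/(10*y^2 + 5*y + 7)^3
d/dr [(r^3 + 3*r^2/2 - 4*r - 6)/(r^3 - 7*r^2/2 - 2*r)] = 4*(-5*r^4 + 4*r^3 + r^2 - 42*r - 12)/(r^2*(4*r^4 - 28*r^3 + 33*r^2 + 56*r + 16))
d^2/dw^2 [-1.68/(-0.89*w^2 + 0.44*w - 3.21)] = (-2.661456*w^2 + 1.315776*w + 1.68*(1.78*w - 0.44)*(3.56*w - 0.88) - 9.599184)/(0.89*w^2 - 0.44*w + 3.21)^3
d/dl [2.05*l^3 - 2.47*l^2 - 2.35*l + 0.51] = 6.15*l^2 - 4.94*l - 2.35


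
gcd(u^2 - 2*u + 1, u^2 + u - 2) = u - 1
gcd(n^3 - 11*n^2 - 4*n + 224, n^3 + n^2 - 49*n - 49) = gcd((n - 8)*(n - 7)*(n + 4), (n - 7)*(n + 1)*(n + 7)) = n - 7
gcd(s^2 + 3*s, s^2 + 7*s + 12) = s + 3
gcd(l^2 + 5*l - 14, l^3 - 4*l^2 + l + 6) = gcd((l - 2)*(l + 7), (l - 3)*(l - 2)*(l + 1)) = l - 2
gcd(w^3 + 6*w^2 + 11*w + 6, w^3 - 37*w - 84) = w + 3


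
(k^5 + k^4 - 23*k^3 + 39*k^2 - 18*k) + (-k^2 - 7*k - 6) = k^5 + k^4 - 23*k^3 + 38*k^2 - 25*k - 6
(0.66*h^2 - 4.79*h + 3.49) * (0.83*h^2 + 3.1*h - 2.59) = 0.5478*h^4 - 1.9297*h^3 - 13.6617*h^2 + 23.2251*h - 9.0391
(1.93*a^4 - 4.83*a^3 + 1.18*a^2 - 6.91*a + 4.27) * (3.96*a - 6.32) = 7.6428*a^5 - 31.3244*a^4 + 35.1984*a^3 - 34.8212*a^2 + 60.5804*a - 26.9864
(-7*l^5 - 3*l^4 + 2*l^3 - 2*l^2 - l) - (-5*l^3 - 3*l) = -7*l^5 - 3*l^4 + 7*l^3 - 2*l^2 + 2*l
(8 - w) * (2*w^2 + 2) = -2*w^3 + 16*w^2 - 2*w + 16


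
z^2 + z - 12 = (z - 3)*(z + 4)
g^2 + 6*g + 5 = (g + 1)*(g + 5)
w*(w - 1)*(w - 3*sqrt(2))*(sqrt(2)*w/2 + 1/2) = sqrt(2)*w^4/2 - 5*w^3/2 - sqrt(2)*w^3/2 - 3*sqrt(2)*w^2/2 + 5*w^2/2 + 3*sqrt(2)*w/2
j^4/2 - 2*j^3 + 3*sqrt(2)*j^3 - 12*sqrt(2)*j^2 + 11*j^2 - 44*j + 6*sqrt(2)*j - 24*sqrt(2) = (j/2 + sqrt(2))*(j - 4)*(j + sqrt(2))*(j + 3*sqrt(2))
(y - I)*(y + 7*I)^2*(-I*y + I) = -I*y^4 + 13*y^3 + I*y^3 - 13*y^2 + 35*I*y^2 + 49*y - 35*I*y - 49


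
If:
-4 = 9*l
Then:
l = -4/9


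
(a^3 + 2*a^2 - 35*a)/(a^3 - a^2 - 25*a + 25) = a*(a + 7)/(a^2 + 4*a - 5)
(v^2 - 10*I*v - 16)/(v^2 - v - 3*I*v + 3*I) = (v^2 - 10*I*v - 16)/(v^2 - v - 3*I*v + 3*I)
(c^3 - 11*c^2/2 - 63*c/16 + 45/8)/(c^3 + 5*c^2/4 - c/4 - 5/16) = (4*c^2 - 27*c + 18)/(4*c^2 - 1)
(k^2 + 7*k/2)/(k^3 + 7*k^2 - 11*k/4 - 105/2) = 2*k/(2*k^2 + 7*k - 30)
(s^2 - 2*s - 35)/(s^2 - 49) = (s + 5)/(s + 7)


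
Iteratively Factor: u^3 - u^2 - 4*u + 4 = (u - 1)*(u^2 - 4) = (u - 2)*(u - 1)*(u + 2)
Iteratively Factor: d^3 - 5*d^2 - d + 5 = (d - 1)*(d^2 - 4*d - 5) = (d - 5)*(d - 1)*(d + 1)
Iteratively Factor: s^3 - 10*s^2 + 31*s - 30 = (s - 2)*(s^2 - 8*s + 15) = (s - 3)*(s - 2)*(s - 5)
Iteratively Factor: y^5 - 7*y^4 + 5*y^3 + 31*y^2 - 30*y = (y - 3)*(y^4 - 4*y^3 - 7*y^2 + 10*y) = (y - 3)*(y - 1)*(y^3 - 3*y^2 - 10*y) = y*(y - 3)*(y - 1)*(y^2 - 3*y - 10) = y*(y - 3)*(y - 1)*(y + 2)*(y - 5)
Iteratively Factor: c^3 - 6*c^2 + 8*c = (c)*(c^2 - 6*c + 8) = c*(c - 4)*(c - 2)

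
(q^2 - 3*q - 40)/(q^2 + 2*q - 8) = (q^2 - 3*q - 40)/(q^2 + 2*q - 8)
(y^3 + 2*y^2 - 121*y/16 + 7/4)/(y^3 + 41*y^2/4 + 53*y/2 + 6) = (16*y^2 - 32*y + 7)/(4*(4*y^2 + 25*y + 6))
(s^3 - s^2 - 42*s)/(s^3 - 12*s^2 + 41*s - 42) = s*(s + 6)/(s^2 - 5*s + 6)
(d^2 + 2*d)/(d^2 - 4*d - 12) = d/(d - 6)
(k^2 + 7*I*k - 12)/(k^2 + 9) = (k + 4*I)/(k - 3*I)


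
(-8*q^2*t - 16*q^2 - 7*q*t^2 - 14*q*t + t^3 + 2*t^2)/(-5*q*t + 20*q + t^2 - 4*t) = (8*q^2*t + 16*q^2 + 7*q*t^2 + 14*q*t - t^3 - 2*t^2)/(5*q*t - 20*q - t^2 + 4*t)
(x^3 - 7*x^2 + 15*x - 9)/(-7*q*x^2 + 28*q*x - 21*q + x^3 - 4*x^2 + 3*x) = (x - 3)/(-7*q + x)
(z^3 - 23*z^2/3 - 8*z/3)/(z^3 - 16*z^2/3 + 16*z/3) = (3*z^2 - 23*z - 8)/(3*z^2 - 16*z + 16)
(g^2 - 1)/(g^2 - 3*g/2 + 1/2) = 2*(g + 1)/(2*g - 1)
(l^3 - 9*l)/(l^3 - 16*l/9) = 9*(l^2 - 9)/(9*l^2 - 16)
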